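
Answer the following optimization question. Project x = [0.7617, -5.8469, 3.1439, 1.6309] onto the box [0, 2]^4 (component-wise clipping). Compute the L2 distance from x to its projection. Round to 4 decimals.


Project each component onto [0, 2].
clip(0.7617) = 0.7617, clip(-5.8469) = 0.0, clip(3.1439) = 2.0, clip(1.6309) = 1.6309
Projection = [0.7617, 0.0, 2.0, 1.6309]
Squared diffs: [0.0, 34.1862, 1.3085, 0.0]
Distance = sqrt(35.4947) = 5.9577


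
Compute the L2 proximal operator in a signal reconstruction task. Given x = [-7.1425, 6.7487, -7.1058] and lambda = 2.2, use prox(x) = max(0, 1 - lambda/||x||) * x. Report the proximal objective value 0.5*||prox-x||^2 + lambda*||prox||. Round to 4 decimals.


Step 1: Compute ||x||.
||x|| = 12.1265
Step 2: Compute scaling factor.
scale = max(0, 1 - 2.2/12.1265) = 0.8186
Step 3: prox(x) = [-5.8467, 5.5243, -5.8167]
||prox(x)|| = 9.9265
Step 4: Proximal objective.
0.5*||prox-x||^2 = 2.42
lambda*||prox|| = 21.8383
Total = 24.2584


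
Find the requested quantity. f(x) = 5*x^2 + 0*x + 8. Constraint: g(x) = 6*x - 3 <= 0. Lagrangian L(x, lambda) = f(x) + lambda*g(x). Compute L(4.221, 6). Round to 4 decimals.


Step 1: Evaluate f(x).
f(4.221) = 5*4.221^2 + 0*4.221 + 8 = 97.0842
Step 2: Evaluate g(x).
g(4.221) = 6*4.221 - 3 = 22.326
Step 3: Compute Lagrangian.
L = 97.0842 + 6*22.326 = 231.0402


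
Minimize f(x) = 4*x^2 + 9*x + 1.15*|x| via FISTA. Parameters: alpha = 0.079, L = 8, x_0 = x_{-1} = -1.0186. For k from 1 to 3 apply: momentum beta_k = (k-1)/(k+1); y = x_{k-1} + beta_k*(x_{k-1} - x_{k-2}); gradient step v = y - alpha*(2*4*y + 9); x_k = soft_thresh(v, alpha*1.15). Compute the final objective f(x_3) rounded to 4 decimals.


FISTA on f(x) = 4*x^2 + 9*x + 1.15*|x|
L = 8, alpha = 0.079
Iteration 1: beta = 0.0, y = -1.0186 + 0.0*(-1.0186 + 1.0186) = -1.0186
  grad(y) = 0.8512, v = y - alpha*grad = -1.0858
  prox(v) = soft_thresh(-1.0858, 0.0909) = -0.995
Iteration 2: beta = 0.3333, y = -0.995 + 0.3333*(-0.995 + 1.0186) = -0.9871
  grad(y) = 1.103, v = y - alpha*grad = -1.0743
  prox(v) = soft_thresh(-1.0743, 0.0909) = -0.9834
Iteration 3: beta = 0.5, y = -0.9834 + 0.5*(-0.9834 + 0.995) = -0.9776
  grad(y) = 1.179, v = y - alpha*grad = -1.0708
  prox(v) = soft_thresh(-1.0708, 0.0909) = -0.9799
f(x_3) = 4*(-0.9799)^2 + 9*(-0.9799) + 1.15*|-0.9799| = -3.8514


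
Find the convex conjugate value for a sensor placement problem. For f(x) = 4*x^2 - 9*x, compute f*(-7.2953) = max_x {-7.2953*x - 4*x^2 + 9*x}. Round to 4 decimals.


f*(y) = sup_x {y*x - a*x^2 - b*x} = sup_x {(y-b)*x - a*x^2}
FOC: (y - b) - 2a*x = 0 => x* = (y - b)/(2a)
x* = (-7.2953 + 9)/(2*4) = 0.2131
f*(-7.2953) = (y-b)^2/(4a) = (-7.2953 + 9)^2/(4*4)
= 2.906/16 = 0.1816


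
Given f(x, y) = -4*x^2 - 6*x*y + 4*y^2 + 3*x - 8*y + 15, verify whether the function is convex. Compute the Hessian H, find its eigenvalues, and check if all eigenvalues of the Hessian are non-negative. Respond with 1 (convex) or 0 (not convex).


The Hessian of f(x,y) = -4*x^2 - 6*x*y + 4*y^2 + 3*x - 8*y + 15 is:
H = [[-8, -6], [-6, 8]]
Trace = -8 + 8 = 0
Determinant = -8*8 - (-6)^2 = -100
Discriminant = (0)^2 - 4*-100 = 400.0
Eigenvalues: lambda_1 = -10.0, lambda_2 = 10.0
The function is not convex.

0


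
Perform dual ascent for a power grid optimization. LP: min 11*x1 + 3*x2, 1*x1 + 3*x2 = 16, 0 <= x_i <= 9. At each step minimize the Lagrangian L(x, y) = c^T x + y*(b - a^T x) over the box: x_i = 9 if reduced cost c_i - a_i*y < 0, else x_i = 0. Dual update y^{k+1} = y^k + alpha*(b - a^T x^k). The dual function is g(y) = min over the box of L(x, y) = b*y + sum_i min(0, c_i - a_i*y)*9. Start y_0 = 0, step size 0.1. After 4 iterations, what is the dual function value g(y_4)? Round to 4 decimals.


Dual ascent for LP: min 11*x1 + 3*x2, 1*x1 + 3*x2 = 16, 0 <= x_i <= 9
Step 1: y^k = 0.0, reduced costs: (11.0, 3.0)
  x^k = (0.0, 0.0), subgradient = b - a^T x = 16.0
  y^{k+1} = 0.0 + 0.1*16.0 = 1.6
Step 2: y^k = 1.6, reduced costs: (9.4, -1.8)
  x^k = (0.0, 9.0), subgradient = b - a^T x = -11.0
  y^{k+1} = 1.6 + 0.1*-11.0 = 0.5
Step 3: y^k = 0.5, reduced costs: (10.5, 1.5)
  x^k = (0.0, 0.0), subgradient = b - a^T x = 16.0
  y^{k+1} = 0.5 + 0.1*16.0 = 2.1
Step 4: y^k = 2.1, reduced costs: (8.9, -3.3)
  x^k = (0.0, 9.0), subgradient = b - a^T x = -11.0
  y^{k+1} = 2.1 + 0.1*-11.0 = 1.0
Dual objective at y_4 = 1.0: reduced costs (10.0, 0.0), box minimizer x = (0.0, 0.0)
g(y_4) = b*y + (c1 - a1*y)*x1 + (c2 - a2*y)*x2 = 16*1.0 + 10.0*0.0 + 0.0*0.0 = 16.0 + 0.0 + 0.0 = 16.0


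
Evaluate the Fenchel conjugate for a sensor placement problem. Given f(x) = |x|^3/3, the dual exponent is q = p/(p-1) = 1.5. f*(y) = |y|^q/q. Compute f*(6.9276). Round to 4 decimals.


The conjugate exponent q satisfies 1/p + 1/q = 1.
p = 3, so q = 3/(3 - 1) = 1.5
|y|^q = 6.9276^1.5 = 18.2337
f*(6.9276) = 18.2337 / 1.5 = 12.1558


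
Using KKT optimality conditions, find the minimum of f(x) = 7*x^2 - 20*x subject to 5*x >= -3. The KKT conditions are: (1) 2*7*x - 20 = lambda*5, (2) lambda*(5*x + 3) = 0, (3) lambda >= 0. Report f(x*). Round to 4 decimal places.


Step 1: Try lambda = 0 (constraint inactive).
Stationarity: 2*7*x - 20 = 0
x* = 20/(2*7) = 10/7 = 1.4286 (rounded; the exact value 10/7 is used below)
Check constraint: 5*1.4286 = 7.143 >= -3 -- satisfied.
Step 2: Compute optimal value.
f(x*) = 7*(10/7)^2 - 20*(10/7) = -14.2857


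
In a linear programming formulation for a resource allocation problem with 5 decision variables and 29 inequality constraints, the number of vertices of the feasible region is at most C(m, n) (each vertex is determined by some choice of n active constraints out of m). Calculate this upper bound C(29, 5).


Each vertex corresponds to some choice of n active constraints out of m, so the number of vertices is at most C(m, n) = m! / (n!(m-n)!).
m = 29, n = 5
Numerator: 29 * 28 * 27 * 26 * 25
Denominator: 5! = 120
C(29, 5) = 118755


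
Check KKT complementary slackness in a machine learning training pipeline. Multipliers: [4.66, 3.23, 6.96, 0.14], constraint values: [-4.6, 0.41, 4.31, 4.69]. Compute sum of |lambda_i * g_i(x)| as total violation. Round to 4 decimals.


KKT complementary slackness check:
lambda_1 * g_1 = 4.66 * -4.6 = -21.436
lambda_2 * g_2 = 3.23 * 0.41 = 1.3243
lambda_3 * g_3 = 6.96 * 4.31 = 29.9976
lambda_4 * g_4 = 0.14 * 4.69 = 0.6566
Total violation = 21.436 + 1.3243 + 29.9976 + 0.6566 = 53.4145


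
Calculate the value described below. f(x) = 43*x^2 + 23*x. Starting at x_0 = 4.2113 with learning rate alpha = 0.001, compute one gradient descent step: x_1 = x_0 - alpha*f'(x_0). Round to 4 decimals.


We compute the gradient at x_0 and apply the update.
f'(x) = 86*x + 23
f'(4.2113) = 86*4.2113 + 23 = 385.1718
x_1 = 4.2113 - 0.001*385.1718 = 3.8261


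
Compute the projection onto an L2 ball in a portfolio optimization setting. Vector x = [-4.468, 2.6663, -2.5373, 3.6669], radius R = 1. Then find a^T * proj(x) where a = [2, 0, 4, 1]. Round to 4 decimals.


Step 1: Compute ||x|| (intermediates to 6 decimals).
||x|| = sqrt((-4.468)^2 + 2.6663^2 + (-2.5373)^2 + 3.6669^2) = 6.852461
Step 2: Project.
Since ||x|| > R, scale = R/||x|| = 1/6.852461 = 0.145933, proj(x) = scale * x
proj(x) = [-0.652029, 0.389101, -0.370276, 0.535122]
Step 3: Dot product.
a^T * proj(x) = 2*(-0.652029) + 0*0.389101 + 4*(-0.370276) + 1*0.535122 = -2.25


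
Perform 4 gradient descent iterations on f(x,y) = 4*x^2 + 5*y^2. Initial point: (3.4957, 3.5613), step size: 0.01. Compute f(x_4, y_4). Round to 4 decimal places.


Gradient descent on f(x,y) = 4*x^2 + 5*y^2.
Starting point: (3.4957, 3.5613), alpha = 0.01
Step 1: grad_x = 2*4*3.4957 = 27.9656, grad_y = 2*5*3.5613 = 35.613
  x_1 = 3.4957 - 0.01*27.9656 = 3.216
  y_1 = 3.5613 - 0.01*35.613 = 3.2052
Step 2: grad_x = 2*4*3.216 = 25.7284, grad_y = 2*5*3.2052 = 32.0517
  x_2 = 3.216 - 0.01*25.7284 = 2.9588
  y_2 = 3.2052 - 0.01*32.0517 = 2.8847
Step 3: grad_x = 2*4*2.9588 = 23.6701, grad_y = 2*5*2.8847 = 28.8465
  x_3 = 2.9588 - 0.01*23.6701 = 2.7221
  y_3 = 2.8847 - 0.01*28.8465 = 2.5962
Step 4: grad_x = 2*4*2.7221 = 21.7765, grad_y = 2*5*2.5962 = 25.9619
  x_4 = 2.7221 - 0.01*21.7765 = 2.5043
  y_4 = 2.5962 - 0.01*25.9619 = 2.3366
f(2.5043, 2.3366) = 4*2.5043^2 + 5*2.3366^2 = 52.3837


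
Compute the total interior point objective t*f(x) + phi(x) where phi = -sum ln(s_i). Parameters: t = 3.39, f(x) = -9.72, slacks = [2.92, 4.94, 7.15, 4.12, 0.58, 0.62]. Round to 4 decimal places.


Step 1: Compute log-barrier.
ln values: [1.0716, 1.5974, 1.9671, 1.4159, -0.5447, -0.478]
phi = -(1.0716 + 1.5974 + 1.9671 + 1.4159 - 0.5447 - 0.478) = -5.0292
Step 2: Compute augmented objective.
t*f(x) = 3.39*-9.72 = -32.9508
Total = -32.9508 - 5.0292 = -37.98


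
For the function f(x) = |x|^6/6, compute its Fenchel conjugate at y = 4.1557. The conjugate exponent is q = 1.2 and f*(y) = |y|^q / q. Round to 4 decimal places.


The conjugate exponent q satisfies 1/p + 1/q = 1.
p = 6, so q = 6/(6 - 1) = 1.2
|y|^q = 4.1557^1.2 = 5.5255
f*(4.1557) = 5.5255 / 1.2 = 4.6046


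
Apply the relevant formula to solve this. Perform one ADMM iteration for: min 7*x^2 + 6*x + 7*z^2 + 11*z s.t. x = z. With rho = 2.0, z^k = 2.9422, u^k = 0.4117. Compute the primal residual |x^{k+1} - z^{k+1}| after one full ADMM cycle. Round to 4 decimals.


ADMM iteration with rho = 2.0, z^k = 2.9422, u^k = 0.4117
Step 1: x-update.
Minimize 7*x^2 + 6*x + (2.0/2)*(x - 2.9422 + 0.4117)^2
FOC: (2*7 + 2.0)*x = -6 + 2.0*(2.9422 - 0.4117)
x^{k+1} = -0.0587
Step 2: z-update.
Minimize 7*z^2 + 11*z + (2.0/2)*(-0.0587 - z + 0.4117)^2
FOC: (2*7 + 2.0)*z = -11 + 2.0*(-0.0587 + 0.4117)
z^{k+1} = -0.6434
Step 3: u-update.
u^{k+1} = 0.4117 - 0.0587 + 0.6434 = 0.9964
Step 4: Primal residual = |-0.0587 + 0.6434| = 0.5847


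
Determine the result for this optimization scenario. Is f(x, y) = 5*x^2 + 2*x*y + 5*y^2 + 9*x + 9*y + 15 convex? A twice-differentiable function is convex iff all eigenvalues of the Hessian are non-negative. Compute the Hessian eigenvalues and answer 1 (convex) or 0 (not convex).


The Hessian of f(x,y) = 5*x^2 + 2*x*y + 5*y^2 + 9*x + 9*y + 15 is:
H = [[10, 2], [2, 10]]
Trace = 10 + 10 = 20
Determinant = 10*10 - (2)^2 = 96
Discriminant = (20)^2 - 4*96 = 16.0
Eigenvalues: lambda_1 = 8.0, lambda_2 = 12.0
The function is convex.

1


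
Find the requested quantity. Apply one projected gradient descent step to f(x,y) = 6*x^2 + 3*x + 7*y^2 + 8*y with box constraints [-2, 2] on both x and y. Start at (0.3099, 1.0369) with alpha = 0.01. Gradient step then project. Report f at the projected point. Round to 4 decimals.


Step 1: Compute gradient at (0.3099, 1.0369).
grad_x = 2*6*0.3099 + 3 = 6.7188
grad_y = 2*7*1.0369 + 8 = 22.5166
Step 2: Gradient step.
x_raw = 0.3099 - 0.01*6.7188 = 0.2427
y_raw = 1.0369 - 0.01*22.5166 = 0.8117
Step 3: Project onto [-2, 2].
x_proj = clip(0.2427) = 0.2427
y_proj = clip(0.8117) = 0.8117
Step 4: Evaluate f.
f(0.2427, 0.8117) = 12.1878


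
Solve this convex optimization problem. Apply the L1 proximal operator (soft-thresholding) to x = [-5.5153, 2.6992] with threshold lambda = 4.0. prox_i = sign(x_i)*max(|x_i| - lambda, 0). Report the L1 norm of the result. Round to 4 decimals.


Soft-thresholding with lambda = 4.0:
prox(-5.5153) = sign(-5.5153)*max(|-5.5153| - 4.0, 0) = -1.5153
prox(2.6992) = sign(2.6992)*max(|2.6992| - 4.0, 0) = 0.0
prox(x) = [-1.5153, 0.0]
||prox(x)||_1 = 1.5153 + 0.0 = 1.5153


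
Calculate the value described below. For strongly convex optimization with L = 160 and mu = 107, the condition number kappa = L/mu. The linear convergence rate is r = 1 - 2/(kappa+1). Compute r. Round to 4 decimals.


Step 1: Compute the condition number.
kappa = L/mu = 160/107 = 1.4953
Step 2: Compute the convergence rate.
r = 1 - 2/(kappa + 1) = 1 - 2*mu/(L + mu) = (L - mu)/(L + mu) = 53/267 = 0.1985


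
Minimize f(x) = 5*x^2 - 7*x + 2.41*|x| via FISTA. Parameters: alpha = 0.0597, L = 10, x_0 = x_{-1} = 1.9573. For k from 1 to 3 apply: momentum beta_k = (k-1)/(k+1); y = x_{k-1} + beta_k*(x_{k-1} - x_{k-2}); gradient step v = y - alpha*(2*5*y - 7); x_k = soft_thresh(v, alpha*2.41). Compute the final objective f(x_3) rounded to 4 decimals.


FISTA on f(x) = 5*x^2 - 7*x + 2.41*|x|
L = 10, alpha = 0.0597
Iteration 1: beta = 0.0, y = 1.9573 + 0.0*(1.9573 - 1.9573) = 1.9573
  grad(y) = 12.573, v = y - alpha*grad = 1.2067
  prox(v) = soft_thresh(1.2067, 0.1439) = 1.0628
Iteration 2: beta = 0.3333, y = 1.0628 + 0.3333*(1.0628 - 1.9573) = 0.7647
  grad(y) = 0.6465, v = y - alpha*grad = 0.7261
  prox(v) = soft_thresh(0.7261, 0.1439) = 0.5822
Iteration 3: beta = 0.5, y = 0.5822 + 0.5*(0.5822 - 1.0628) = 0.3419
  grad(y) = -3.5814, v = y - alpha*grad = 0.5557
  prox(v) = soft_thresh(0.5557, 0.1439) = 0.4118
f(x_3) = 5*0.4118^2 - 7*0.4118 + 2.41*|0.4118| = -1.0423


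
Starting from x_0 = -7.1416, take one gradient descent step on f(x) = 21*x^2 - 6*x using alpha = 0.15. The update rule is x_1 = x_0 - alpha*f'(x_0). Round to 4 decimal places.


We compute the gradient at x_0 and apply the update.
f'(x) = 42*x - 6
f'(-7.1416) = 42*-7.1416 - 6 = -305.9472
x_1 = -7.1416 - 0.15*-305.9472 = 38.7505


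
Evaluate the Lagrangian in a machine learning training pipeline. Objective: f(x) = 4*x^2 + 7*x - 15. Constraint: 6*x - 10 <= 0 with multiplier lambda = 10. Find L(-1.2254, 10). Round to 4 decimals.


Step 1: Evaluate f(x).
f(-1.2254) = 4*(-1.2254)^2 + 7*(-1.2254) - 15 = -17.5714
Step 2: Evaluate g(x).
g(-1.2254) = 6*-1.2254 - 10 = -17.3524
Step 3: Compute Lagrangian.
L = -17.5714 + 10*-17.3524 = -191.0954


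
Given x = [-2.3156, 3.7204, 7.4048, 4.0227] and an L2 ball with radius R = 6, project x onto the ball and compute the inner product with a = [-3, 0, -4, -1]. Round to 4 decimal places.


Step 1: Compute ||x|| (intermediates to 6 decimals).
||x|| = sqrt((-2.3156)^2 + 3.7204^2 + 7.4048^2 + 4.0227^2) = 9.49824
Step 2: Project.
Since ||x|| > R, scale = R/||x|| = 6/9.49824 = 0.631696, proj(x) = scale * x
proj(x) = [-1.462755, 2.350162, 4.677583, 2.541123]
Step 3: Dot product.
a^T * proj(x) = -3*(-1.462755) + 0*2.350162 - 4*4.677583 - 1*2.541123 = -16.8632


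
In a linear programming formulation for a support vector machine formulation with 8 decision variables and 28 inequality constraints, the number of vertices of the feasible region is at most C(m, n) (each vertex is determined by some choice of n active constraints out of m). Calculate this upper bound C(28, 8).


Each vertex corresponds to some choice of n active constraints out of m, so the number of vertices is at most C(m, n) = m! / (n!(m-n)!).
m = 28, n = 8
Numerator: 28 * 27 * 26 * 25 * 24 * 23 * 22 * 21
Denominator: 8! = 40320
C(28, 8) = 3108105


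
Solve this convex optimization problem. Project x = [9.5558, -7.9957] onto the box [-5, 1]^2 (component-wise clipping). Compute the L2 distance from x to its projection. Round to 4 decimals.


Project each component onto [-5, 1].
clip(9.5558) = 1.0, clip(-7.9957) = -5.0
Projection = [1.0, -5.0]
Squared diffs: [73.2017, 8.9742]
Distance = sqrt(82.1759) = 9.0651


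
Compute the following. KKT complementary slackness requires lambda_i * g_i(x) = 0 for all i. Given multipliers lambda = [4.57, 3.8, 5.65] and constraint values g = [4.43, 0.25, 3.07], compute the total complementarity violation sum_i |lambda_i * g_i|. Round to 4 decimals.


KKT complementary slackness check:
lambda_1 * g_1 = 4.57 * 4.43 = 20.2451
lambda_2 * g_2 = 3.8 * 0.25 = 0.95
lambda_3 * g_3 = 5.65 * 3.07 = 17.3455
Total violation = 20.2451 + 0.95 + 17.3455 = 38.5406


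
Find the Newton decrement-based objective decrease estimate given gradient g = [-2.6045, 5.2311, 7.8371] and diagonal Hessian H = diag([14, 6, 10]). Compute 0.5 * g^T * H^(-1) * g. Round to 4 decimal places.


Step 1: H is diagonal, so H^(-1) * g = [-0.186, 0.8719, 0.7837].
Step 2: g^T H^(-1) g = sum_i g_i^2 / H_ii
  = (-2.6045)^2/14 + (5.2311)^2/6 + (7.8371)^2/10
  = 0.4845 + 4.5607 + 6.142 = 11.1873
Step 3: Objective decrease = 0.5 * g^T H^(-1) g = 5.5936


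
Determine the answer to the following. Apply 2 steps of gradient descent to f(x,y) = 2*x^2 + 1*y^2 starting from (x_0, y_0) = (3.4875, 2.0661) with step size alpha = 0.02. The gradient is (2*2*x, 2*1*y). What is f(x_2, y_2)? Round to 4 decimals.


Gradient descent on f(x,y) = 2*x^2 + 1*y^2.
Starting point: (3.4875, 2.0661), alpha = 0.02
Step 1: grad_x = 2*2*3.4875 = 13.95, grad_y = 2*1*2.0661 = 4.1322
  x_1 = 3.4875 - 0.02*13.95 = 3.2085
  y_1 = 2.0661 - 0.02*4.1322 = 1.9835
Step 2: grad_x = 2*2*3.2085 = 12.834, grad_y = 2*1*1.9835 = 3.9669
  x_2 = 3.2085 - 0.02*12.834 = 2.9518
  y_2 = 1.9835 - 0.02*3.9669 = 1.9041
f(2.9518, 1.9041) = 2*2.9518^2 + 1*1.9041^2 = 21.0521


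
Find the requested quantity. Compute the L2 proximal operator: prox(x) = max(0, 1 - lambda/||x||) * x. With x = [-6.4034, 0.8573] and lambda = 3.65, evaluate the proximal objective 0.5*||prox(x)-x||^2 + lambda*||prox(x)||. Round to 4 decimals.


Step 1: Compute ||x||.
||x|| = 6.4605
Step 2: Compute scaling factor.
scale = max(0, 1 - 3.65/6.4605) = 0.435
Step 3: prox(x) = [-2.7857, 0.373]
||prox(x)|| = 2.8105
Step 4: Proximal objective.
0.5*||prox-x||^2 = 6.6613
lambda*||prox|| = 10.2583
Total = 16.9197


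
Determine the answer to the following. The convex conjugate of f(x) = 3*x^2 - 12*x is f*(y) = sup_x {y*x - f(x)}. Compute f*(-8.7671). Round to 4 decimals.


f*(y) = sup_x {y*x - a*x^2 - b*x} = sup_x {(y-b)*x - a*x^2}
FOC: (y - b) - 2a*x = 0 => x* = (y - b)/(2a)
x* = (-8.7671 + 12)/(2*3) = 0.5388
f*(-8.7671) = (y-b)^2/(4a) = (-8.7671 + 12)^2/(4*3)
= 10.4516/12 = 0.871


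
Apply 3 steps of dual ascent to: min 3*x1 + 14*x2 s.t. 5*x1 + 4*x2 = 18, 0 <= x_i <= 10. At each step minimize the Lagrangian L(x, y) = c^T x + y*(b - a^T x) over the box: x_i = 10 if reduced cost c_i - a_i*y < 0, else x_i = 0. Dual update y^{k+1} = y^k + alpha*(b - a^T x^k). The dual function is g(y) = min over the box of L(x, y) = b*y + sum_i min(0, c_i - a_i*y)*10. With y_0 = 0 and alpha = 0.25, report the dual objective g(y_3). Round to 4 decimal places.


Dual ascent for LP: min 3*x1 + 14*x2, 5*x1 + 4*x2 = 18, 0 <= x_i <= 10
Step 1: y^k = 0.0, reduced costs: (3.0, 14.0)
  x^k = (0.0, 0.0), subgradient = b - a^T x = 18.0
  y^{k+1} = 0.0 + 0.25*18.0 = 4.5
Step 2: y^k = 4.5, reduced costs: (-19.5, -4.0)
  x^k = (10.0, 10.0), subgradient = b - a^T x = -72.0
  y^{k+1} = 4.5 + 0.25*-72.0 = -13.5
Step 3: y^k = -13.5, reduced costs: (70.5, 68.0)
  x^k = (0.0, 0.0), subgradient = b - a^T x = 18.0
  y^{k+1} = -13.5 + 0.25*18.0 = -9.0
Dual objective at y_3 = -9.0: reduced costs (48.0, 50.0), box minimizer x = (0.0, 0.0)
g(y_3) = b*y + (c1 - a1*y)*x1 + (c2 - a2*y)*x2 = 18*(-9.0) + 48.0*0.0 + 50.0*0.0 = -162.0 + 0.0 + 0.0 = -162.0


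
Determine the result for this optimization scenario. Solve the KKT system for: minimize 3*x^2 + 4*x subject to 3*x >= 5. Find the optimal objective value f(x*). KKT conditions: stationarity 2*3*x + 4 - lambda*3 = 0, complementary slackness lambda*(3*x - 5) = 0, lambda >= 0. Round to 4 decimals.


Step 1: Try lambda = 0 (constraint inactive).
x_unc = -4/(2*3) = -0.6667
Check: 3*-0.6667 = -2.0001 < 5 -- violated!
Step 2: Constraint must be active: 3*x = 5
x* = 5/3 = 1.6667 (rounded; the exact value 5/3 is used below)
lambda = (2*3*(5/3) + 4)/3 = 4.6667
Step 3: Compute optimal value.
f(x*) = 3*(5/3)^2 + 4*(5/3) = 15.0


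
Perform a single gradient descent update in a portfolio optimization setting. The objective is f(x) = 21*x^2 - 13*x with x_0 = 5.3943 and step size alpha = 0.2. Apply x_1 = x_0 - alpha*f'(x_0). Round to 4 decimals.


We compute the gradient at x_0 and apply the update.
f'(x) = 42*x - 13
f'(5.3943) = 42*5.3943 - 13 = 213.5606
x_1 = 5.3943 - 0.2*213.5606 = -37.3178


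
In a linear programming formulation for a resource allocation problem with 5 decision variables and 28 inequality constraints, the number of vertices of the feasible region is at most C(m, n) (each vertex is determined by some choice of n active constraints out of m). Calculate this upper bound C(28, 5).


Each vertex corresponds to some choice of n active constraints out of m, so the number of vertices is at most C(m, n) = m! / (n!(m-n)!).
m = 28, n = 5
Numerator: 28 * 27 * 26 * 25 * 24
Denominator: 5! = 120
C(28, 5) = 98280


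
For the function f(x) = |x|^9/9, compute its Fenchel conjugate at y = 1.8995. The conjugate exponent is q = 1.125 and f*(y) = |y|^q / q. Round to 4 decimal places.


The conjugate exponent q satisfies 1/p + 1/q = 1.
p = 9, so q = 9/(9 - 1) = 1.125
|y|^q = 1.8995^1.125 = 2.0581
f*(1.8995) = 2.0581 / 1.125 = 1.8294


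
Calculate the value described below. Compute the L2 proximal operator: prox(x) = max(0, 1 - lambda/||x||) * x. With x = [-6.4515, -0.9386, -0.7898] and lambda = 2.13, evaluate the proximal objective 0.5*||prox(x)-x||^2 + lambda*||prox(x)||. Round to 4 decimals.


Step 1: Compute ||x||.
||x|| = 6.5671
Step 2: Compute scaling factor.
scale = max(0, 1 - 2.13/6.5671) = 0.6757
Step 3: prox(x) = [-4.359, -0.6342, -0.5336]
||prox(x)|| = 4.4371
Step 4: Proximal objective.
0.5*||prox-x||^2 = 2.2685
lambda*||prox|| = 9.451
Total = 11.7194


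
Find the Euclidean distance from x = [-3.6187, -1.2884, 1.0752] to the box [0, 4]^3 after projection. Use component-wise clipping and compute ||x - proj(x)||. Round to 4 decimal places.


Project each component onto [0, 4].
clip(-3.6187) = 0.0, clip(-1.2884) = 0.0, clip(1.0752) = 1.0752
Projection = [0.0, 0.0, 1.0752]
Squared diffs: [13.095, 1.66, 0.0]
Distance = sqrt(14.755) = 3.8412


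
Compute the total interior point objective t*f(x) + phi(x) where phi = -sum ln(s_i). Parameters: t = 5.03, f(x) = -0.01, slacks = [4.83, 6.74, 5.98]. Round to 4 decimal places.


Step 1: Compute log-barrier.
ln values: [1.5748, 1.9081, 1.7884]
phi = -(1.5748 + 1.9081 + 1.7884) = -5.2713
Step 2: Compute augmented objective.
t*f(x) = 5.03*-0.01 = -0.0503
Total = -0.0503 - 5.2713 = -5.3216


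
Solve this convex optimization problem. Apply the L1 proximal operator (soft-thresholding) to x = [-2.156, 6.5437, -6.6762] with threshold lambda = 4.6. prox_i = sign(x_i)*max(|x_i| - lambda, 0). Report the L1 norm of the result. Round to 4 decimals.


Soft-thresholding with lambda = 4.6:
prox(-2.156) = sign(-2.156)*max(|-2.156| - 4.6, 0) = 0.0
prox(6.5437) = sign(6.5437)*max(|6.5437| - 4.6, 0) = 1.9437
prox(-6.6762) = sign(-6.6762)*max(|-6.6762| - 4.6, 0) = -2.0762
prox(x) = [0.0, 1.9437, -2.0762]
||prox(x)||_1 = 0.0 + 1.9437 + 2.0762 = 4.0199


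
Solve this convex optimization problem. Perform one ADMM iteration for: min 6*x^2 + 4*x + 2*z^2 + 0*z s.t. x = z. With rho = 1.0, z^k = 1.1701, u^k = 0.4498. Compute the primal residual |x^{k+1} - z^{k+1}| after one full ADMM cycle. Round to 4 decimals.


ADMM iteration with rho = 1.0, z^k = 1.1701, u^k = 0.4498
Step 1: x-update.
Minimize 6*x^2 + 4*x + (1.0/2)*(x - 1.1701 + 0.4498)^2
FOC: (2*6 + 1.0)*x = -4 + 1.0*(1.1701 - 0.4498)
x^{k+1} = -0.2523
Step 2: z-update.
Minimize 2*z^2 + 0*z + (1.0/2)*(-0.2523 - z + 0.4498)^2
FOC: (2*2 + 1.0)*z = 0 + 1.0*(-0.2523 + 0.4498)
z^{k+1} = 0.0395
Step 3: u-update.
u^{k+1} = 0.4498 - 0.2523 - 0.0395 = 0.158
Step 4: Primal residual = |-0.2523 - 0.0395| = 0.2918


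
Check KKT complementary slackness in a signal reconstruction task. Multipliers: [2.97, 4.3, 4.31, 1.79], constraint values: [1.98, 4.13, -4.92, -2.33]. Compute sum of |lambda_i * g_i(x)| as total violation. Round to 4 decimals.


KKT complementary slackness check:
lambda_1 * g_1 = 2.97 * 1.98 = 5.8806
lambda_2 * g_2 = 4.3 * 4.13 = 17.759
lambda_3 * g_3 = 4.31 * -4.92 = -21.2052
lambda_4 * g_4 = 1.79 * -2.33 = -4.1707
Total violation = 5.8806 + 17.759 + 21.2052 + 4.1707 = 49.0155


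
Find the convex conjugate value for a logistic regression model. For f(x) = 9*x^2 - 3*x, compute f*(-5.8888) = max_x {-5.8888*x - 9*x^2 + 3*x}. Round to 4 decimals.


f*(y) = sup_x {y*x - a*x^2 - b*x} = sup_x {(y-b)*x - a*x^2}
FOC: (y - b) - 2a*x = 0 => x* = (y - b)/(2a)
x* = (-5.8888 + 3)/(2*9) = -0.1605
f*(-5.8888) = (y-b)^2/(4a) = (-5.8888 + 3)^2/(4*9)
= 8.3452/36 = 0.2318


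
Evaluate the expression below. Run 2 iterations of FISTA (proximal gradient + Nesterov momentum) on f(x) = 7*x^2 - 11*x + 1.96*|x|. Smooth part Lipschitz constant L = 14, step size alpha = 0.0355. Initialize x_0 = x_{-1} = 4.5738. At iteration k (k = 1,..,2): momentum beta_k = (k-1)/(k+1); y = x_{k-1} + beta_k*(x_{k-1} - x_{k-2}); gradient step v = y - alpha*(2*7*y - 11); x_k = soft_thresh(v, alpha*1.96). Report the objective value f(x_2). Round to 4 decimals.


FISTA on f(x) = 7*x^2 - 11*x + 1.96*|x|
L = 14, alpha = 0.0355
Iteration 1: beta = 0.0, y = 4.5738 + 0.0*(4.5738 - 4.5738) = 4.5738
  grad(y) = 53.0332, v = y - alpha*grad = 2.6911
  prox(v) = soft_thresh(2.6911, 0.0696) = 2.6215
Iteration 2: beta = 0.3333, y = 2.6215 + 0.3333*(2.6215 - 4.5738) = 1.9708
  grad(y) = 16.591, v = y - alpha*grad = 1.3818
  prox(v) = soft_thresh(1.3818, 0.0696) = 1.3122
f(x_2) = 7*1.3122^2 - 11*1.3122 + 1.96*|1.3122| = 0.191


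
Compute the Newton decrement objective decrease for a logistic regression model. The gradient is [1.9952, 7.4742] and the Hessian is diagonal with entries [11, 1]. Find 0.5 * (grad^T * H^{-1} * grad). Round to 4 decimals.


Step 1: H is diagonal, so H^(-1) * g = [0.1814, 7.4742].
Step 2: g^T H^(-1) g = sum_i g_i^2 / H_ii
  = (1.9952)^2/11 + (7.4742)^2/1
  = 0.3619 + 55.8637 = 56.2256
Step 3: Objective decrease = 0.5 * g^T H^(-1) g = 28.1128


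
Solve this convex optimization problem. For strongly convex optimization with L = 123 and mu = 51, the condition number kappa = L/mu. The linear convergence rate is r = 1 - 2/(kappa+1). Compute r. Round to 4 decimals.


Step 1: Compute the condition number.
kappa = L/mu = 123/51 = 2.4118
Step 2: Compute the convergence rate.
r = 1 - 2/(kappa + 1) = 1 - 2*mu/(L + mu) = (L - mu)/(L + mu) = 72/174 = 0.4138


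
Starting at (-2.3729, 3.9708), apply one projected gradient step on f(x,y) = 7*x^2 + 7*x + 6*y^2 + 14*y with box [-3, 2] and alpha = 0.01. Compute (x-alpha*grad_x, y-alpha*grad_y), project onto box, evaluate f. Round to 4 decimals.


Step 1: Compute gradient at (-2.3729, 3.9708).
grad_x = 2*7*-2.3729 + 7 = -26.2206
grad_y = 2*6*3.9708 + 14 = 61.6496
Step 2: Gradient step.
x_raw = -2.3729 - 0.01*-26.2206 = -2.1107
y_raw = 3.9708 - 0.01*61.6496 = 3.3543
Step 3: Project onto [-3, 2].
x_proj = clip(-2.1107) = -2.1107
y_proj = clip(3.3543) = 2.0
Step 4: Evaluate f.
f(-2.1107, 2.0) = 68.4103


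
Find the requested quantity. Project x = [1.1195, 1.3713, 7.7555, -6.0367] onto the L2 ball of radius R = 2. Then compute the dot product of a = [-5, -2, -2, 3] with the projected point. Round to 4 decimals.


Step 1: Compute ||x|| (intermediates to 6 decimals).
||x|| = sqrt(1.1195^2 + 1.3713^2 + 7.7555^2 + (-6.0367)^2) = 9.986154
Step 2: Project.
Since ||x|| > R, scale = R/||x|| = 2/9.986154 = 0.200277, proj(x) = scale * x
proj(x) = [0.22421, 0.27464, 1.553248, -1.209012]
Step 3: Dot product.
a^T * proj(x) = -5*0.22421 - 2*0.27464 - 2*1.553248 + 3*(-1.209012) = -8.4039


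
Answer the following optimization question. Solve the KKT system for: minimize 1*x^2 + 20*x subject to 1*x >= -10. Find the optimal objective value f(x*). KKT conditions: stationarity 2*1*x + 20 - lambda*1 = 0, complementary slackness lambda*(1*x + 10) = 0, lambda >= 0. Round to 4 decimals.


Step 1: Try lambda = 0 (constraint inactive).
Stationarity: 2*1*x + 20 = 0
x* = -20/(2*1) = -10.0
Check constraint: 1*-10.0 = -10.0 >= -10 -- satisfied.
Step 2: Compute optimal value.
f(x*) = 1*(-10.0)^2 + 20*(-10.0) = -100.0


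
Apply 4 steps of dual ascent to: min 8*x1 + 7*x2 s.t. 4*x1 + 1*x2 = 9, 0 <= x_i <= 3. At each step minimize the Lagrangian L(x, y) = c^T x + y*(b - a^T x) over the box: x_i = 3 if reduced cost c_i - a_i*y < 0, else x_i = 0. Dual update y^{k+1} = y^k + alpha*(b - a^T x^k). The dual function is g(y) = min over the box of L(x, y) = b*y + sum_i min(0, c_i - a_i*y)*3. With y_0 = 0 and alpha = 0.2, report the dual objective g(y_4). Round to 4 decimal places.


Dual ascent for LP: min 8*x1 + 7*x2, 4*x1 + 1*x2 = 9, 0 <= x_i <= 3
Step 1: y^k = 0.0, reduced costs: (8.0, 7.0)
  x^k = (0.0, 0.0), subgradient = b - a^T x = 9.0
  y^{k+1} = 0.0 + 0.2*9.0 = 1.8
Step 2: y^k = 1.8, reduced costs: (0.8, 5.2)
  x^k = (0.0, 0.0), subgradient = b - a^T x = 9.0
  y^{k+1} = 1.8 + 0.2*9.0 = 3.6
Step 3: y^k = 3.6, reduced costs: (-6.4, 3.4)
  x^k = (3.0, 0.0), subgradient = b - a^T x = -3.0
  y^{k+1} = 3.6 + 0.2*-3.0 = 3.0
Step 4: y^k = 3.0, reduced costs: (-4.0, 4.0)
  x^k = (3.0, 0.0), subgradient = b - a^T x = -3.0
  y^{k+1} = 3.0 + 0.2*-3.0 = 2.4
Dual objective at y_4 = 2.4: reduced costs (-1.6, 4.6), box minimizer x = (3.0, 0.0)
g(y_4) = b*y + (c1 - a1*y)*x1 + (c2 - a2*y)*x2 = 9*2.4 + (-1.6)*3.0 + 4.6*0.0 = 21.6 - 4.8 + 0.0 = 16.8


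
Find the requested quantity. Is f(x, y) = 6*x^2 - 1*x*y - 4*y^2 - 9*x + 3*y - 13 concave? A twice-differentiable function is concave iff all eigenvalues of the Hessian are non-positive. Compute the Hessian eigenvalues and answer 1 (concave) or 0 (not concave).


The Hessian of f(x,y) = 6*x^2 - 1*x*y - 4*y^2 - 9*x + 3*y - 13 is:
H = [[12, -1], [-1, -8]]
Trace = 12 - 8 = 4
Determinant = 12*-8 - (-1)^2 = -97
Discriminant = (4)^2 - 4*-97 = 404.0
Eigenvalues: lambda_1 = -8.0499, lambda_2 = 12.0499
The function is not concave.

0


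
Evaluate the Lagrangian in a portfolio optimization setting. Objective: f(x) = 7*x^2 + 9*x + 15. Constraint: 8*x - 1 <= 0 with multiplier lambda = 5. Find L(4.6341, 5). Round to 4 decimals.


Step 1: Evaluate f(x).
f(4.6341) = 7*4.6341^2 + 9*4.6341 + 15 = 207.0311
Step 2: Evaluate g(x).
g(4.6341) = 8*4.6341 - 1 = 36.0728
Step 3: Compute Lagrangian.
L = 207.0311 + 5*36.0728 = 387.3951


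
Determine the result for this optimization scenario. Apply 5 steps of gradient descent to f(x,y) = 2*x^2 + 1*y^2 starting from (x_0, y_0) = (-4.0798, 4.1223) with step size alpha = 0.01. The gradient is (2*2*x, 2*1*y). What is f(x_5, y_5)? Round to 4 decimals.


Gradient descent on f(x,y) = 2*x^2 + 1*y^2.
Starting point: (-4.0798, 4.1223), alpha = 0.01
Step 1: grad_x = 2*2*-4.0798 = -16.3192, grad_y = 2*1*4.1223 = 8.2446
  x_1 = -4.0798 - 0.01*-16.3192 = -3.9166
  y_1 = 4.1223 - 0.01*8.2446 = 4.0399
Step 2: grad_x = 2*2*-3.9166 = -15.6664, grad_y = 2*1*4.0399 = 8.0797
  x_2 = -3.9166 - 0.01*-15.6664 = -3.7599
  y_2 = 4.0399 - 0.01*8.0797 = 3.9591
Step 3: grad_x = 2*2*-3.7599 = -15.0398, grad_y = 2*1*3.9591 = 7.9181
  x_3 = -3.7599 - 0.01*-15.0398 = -3.6095
  y_3 = 3.9591 - 0.01*7.9181 = 3.8799
Step 4: grad_x = 2*2*-3.6095 = -14.4382, grad_y = 2*1*3.8799 = 7.7598
  x_4 = -3.6095 - 0.01*-14.4382 = -3.4652
  y_4 = 3.8799 - 0.01*7.7598 = 3.8023
Step 5: grad_x = 2*2*-3.4652 = -13.8607, grad_y = 2*1*3.8023 = 7.6046
  x_5 = -3.4652 - 0.01*-13.8607 = -3.3266
  y_5 = 3.8023 - 0.01*7.6046 = 3.7262
f(-3.3266, 3.7262) = 2*(-3.3266)^2 + 1*3.7262^2 = 36.0168


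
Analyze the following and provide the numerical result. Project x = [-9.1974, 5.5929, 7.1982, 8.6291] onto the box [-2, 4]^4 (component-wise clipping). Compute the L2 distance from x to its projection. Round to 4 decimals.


Project each component onto [-2, 4].
clip(-9.1974) = -2.0, clip(5.5929) = 4.0, clip(7.1982) = 4.0, clip(8.6291) = 4.0
Projection = [-2.0, 4.0, 4.0, 4.0]
Squared diffs: [51.8026, 2.5373, 10.2285, 21.4286]
Distance = sqrt(85.997) = 9.2735


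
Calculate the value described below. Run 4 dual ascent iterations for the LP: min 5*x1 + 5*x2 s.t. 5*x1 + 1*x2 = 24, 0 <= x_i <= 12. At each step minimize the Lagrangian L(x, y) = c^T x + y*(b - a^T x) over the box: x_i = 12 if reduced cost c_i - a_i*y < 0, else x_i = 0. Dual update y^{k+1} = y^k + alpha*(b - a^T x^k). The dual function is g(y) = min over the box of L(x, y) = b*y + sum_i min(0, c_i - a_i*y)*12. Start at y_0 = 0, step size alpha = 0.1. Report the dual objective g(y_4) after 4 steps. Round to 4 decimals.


Dual ascent for LP: min 5*x1 + 5*x2, 5*x1 + 1*x2 = 24, 0 <= x_i <= 12
Step 1: y^k = 0.0, reduced costs: (5.0, 5.0)
  x^k = (0.0, 0.0), subgradient = b - a^T x = 24.0
  y^{k+1} = 0.0 + 0.1*24.0 = 2.4
Step 2: y^k = 2.4, reduced costs: (-7.0, 2.6)
  x^k = (12.0, 0.0), subgradient = b - a^T x = -36.0
  y^{k+1} = 2.4 + 0.1*-36.0 = -1.2
Step 3: y^k = -1.2, reduced costs: (11.0, 6.2)
  x^k = (0.0, 0.0), subgradient = b - a^T x = 24.0
  y^{k+1} = -1.2 + 0.1*24.0 = 1.2
Step 4: y^k = 1.2, reduced costs: (-1.0, 3.8)
  x^k = (12.0, 0.0), subgradient = b - a^T x = -36.0
  y^{k+1} = 1.2 + 0.1*-36.0 = -2.4
Dual objective at y_4 = -2.4: reduced costs (17.0, 7.4), box minimizer x = (0.0, 0.0)
g(y_4) = b*y + (c1 - a1*y)*x1 + (c2 - a2*y)*x2 = 24*(-2.4) + 17.0*0.0 + 7.4*0.0 = -57.6 + 0.0 + 0.0 = -57.6


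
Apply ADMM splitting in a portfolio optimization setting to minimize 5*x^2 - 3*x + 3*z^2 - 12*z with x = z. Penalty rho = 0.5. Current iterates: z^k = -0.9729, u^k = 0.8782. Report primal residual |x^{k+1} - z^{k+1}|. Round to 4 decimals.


ADMM iteration with rho = 0.5, z^k = -0.9729, u^k = 0.8782
Step 1: x-update.
Minimize 5*x^2 - 3*x + (0.5/2)*(x + 0.9729 + 0.8782)^2
FOC: (2*5 + 0.5)*x = 3 + 0.5*(-0.9729 - 0.8782)
x^{k+1} = 0.1976
Step 2: z-update.
Minimize 3*z^2 - 12*z + (0.5/2)*(0.1976 - z + 0.8782)^2
FOC: (2*3 + 0.5)*z = 12 + 0.5*(0.1976 + 0.8782)
z^{k+1} = 1.9289
Step 3: u-update.
u^{k+1} = 0.8782 + 0.1976 - 1.9289 = -0.8531
Step 4: Primal residual = |0.1976 - 1.9289| = 1.7313


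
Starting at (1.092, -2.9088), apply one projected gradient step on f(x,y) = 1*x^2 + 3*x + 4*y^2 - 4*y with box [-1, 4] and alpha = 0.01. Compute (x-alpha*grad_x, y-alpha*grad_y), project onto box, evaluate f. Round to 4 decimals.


Step 1: Compute gradient at (1.092, -2.9088).
grad_x = 2*1*1.092 + 3 = 5.184
grad_y = 2*4*-2.9088 - 4 = -27.2704
Step 2: Gradient step.
x_raw = 1.092 - 0.01*5.184 = 1.0402
y_raw = -2.9088 - 0.01*-27.2704 = -2.6361
Step 3: Project onto [-1, 4].
x_proj = clip(1.0402) = 1.0402
y_proj = clip(-2.6361) = -1.0
Step 4: Evaluate f.
f(1.0402, -1.0) = 12.2024


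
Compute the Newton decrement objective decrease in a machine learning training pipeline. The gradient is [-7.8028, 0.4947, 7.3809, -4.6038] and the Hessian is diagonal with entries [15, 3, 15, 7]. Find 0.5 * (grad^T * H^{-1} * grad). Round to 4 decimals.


Step 1: H is diagonal, so H^(-1) * g = [-0.5202, 0.1649, 0.4921, -0.6577].
Step 2: g^T H^(-1) g = sum_i g_i^2 / H_ii
  = (-7.8028)^2/15 + (0.4947)^2/3 + (7.3809)^2/15 + (-4.6038)^2/7
  = 4.0589 + 0.0816 + 3.6318 + 3.0279 = 10.8002
Step 3: Objective decrease = 0.5 * g^T H^(-1) g = 5.4001


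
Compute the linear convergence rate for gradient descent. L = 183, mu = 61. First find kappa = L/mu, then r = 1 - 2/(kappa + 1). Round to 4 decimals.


Step 1: Compute the condition number.
kappa = L/mu = 183/61 = 3.0
Step 2: Compute the convergence rate.
r = 1 - 2/(kappa + 1) = 1 - 2*mu/(L + mu) = (L - mu)/(L + mu) = 122/244 = 0.5


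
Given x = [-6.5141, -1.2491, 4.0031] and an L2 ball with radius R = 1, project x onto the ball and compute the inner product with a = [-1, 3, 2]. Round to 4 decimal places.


Step 1: Compute ||x|| (intermediates to 6 decimals).
||x|| = sqrt((-6.5141)^2 + (-1.2491)^2 + 4.0031^2) = 7.747165
Step 2: Project.
Since ||x|| > R, scale = R/||x|| = 1/7.747165 = 0.129079, proj(x) = scale * x
proj(x) = [-0.840834, -0.161233, 0.516716]
Step 3: Dot product.
a^T * proj(x) = -1*(-0.840834) + 3*(-0.161233) + 2*0.516716 = 1.3906


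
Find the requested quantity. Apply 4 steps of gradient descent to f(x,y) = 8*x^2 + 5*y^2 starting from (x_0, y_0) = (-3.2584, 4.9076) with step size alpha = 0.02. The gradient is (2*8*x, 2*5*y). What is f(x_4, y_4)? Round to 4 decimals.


Gradient descent on f(x,y) = 8*x^2 + 5*y^2.
Starting point: (-3.2584, 4.9076), alpha = 0.02
Step 1: grad_x = 2*8*-3.2584 = -52.1344, grad_y = 2*5*4.9076 = 49.076
  x_1 = -3.2584 - 0.02*-52.1344 = -2.2157
  y_1 = 4.9076 - 0.02*49.076 = 3.9261
Step 2: grad_x = 2*8*-2.2157 = -35.4514, grad_y = 2*5*3.9261 = 39.2608
  x_2 = -2.2157 - 0.02*-35.4514 = -1.5067
  y_2 = 3.9261 - 0.02*39.2608 = 3.1409
Step 3: grad_x = 2*8*-1.5067 = -24.1069, grad_y = 2*5*3.1409 = 31.4086
  x_3 = -1.5067 - 0.02*-24.1069 = -1.0245
  y_3 = 3.1409 - 0.02*31.4086 = 2.5127
Step 4: grad_x = 2*8*-1.0245 = -16.3927, grad_y = 2*5*2.5127 = 25.1269
  x_4 = -1.0245 - 0.02*-16.3927 = -0.6967
  y_4 = 2.5127 - 0.02*25.1269 = 2.0102
f(-0.6967, 2.0102) = 8*(-0.6967)^2 + 5*2.0102^2 = 24.0866


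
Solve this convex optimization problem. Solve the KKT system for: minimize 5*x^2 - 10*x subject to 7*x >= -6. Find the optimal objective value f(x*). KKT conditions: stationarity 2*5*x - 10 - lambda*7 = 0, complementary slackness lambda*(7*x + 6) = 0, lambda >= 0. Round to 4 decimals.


Step 1: Try lambda = 0 (constraint inactive).
Stationarity: 2*5*x - 10 = 0
x* = 10/(2*5) = 1.0
Check constraint: 7*1.0 = 7.0 >= -6 -- satisfied.
Step 2: Compute optimal value.
f(x*) = 5*1.0^2 - 10*1.0 = -5.0


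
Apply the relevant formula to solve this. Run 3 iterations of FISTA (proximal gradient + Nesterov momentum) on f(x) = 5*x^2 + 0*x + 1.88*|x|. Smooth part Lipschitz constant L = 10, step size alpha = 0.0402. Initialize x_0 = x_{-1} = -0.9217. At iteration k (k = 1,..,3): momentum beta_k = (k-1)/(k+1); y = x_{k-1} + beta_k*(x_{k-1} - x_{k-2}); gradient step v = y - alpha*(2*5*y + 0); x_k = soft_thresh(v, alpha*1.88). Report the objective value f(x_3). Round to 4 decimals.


FISTA on f(x) = 5*x^2 + 0*x + 1.88*|x|
L = 10, alpha = 0.0402
Iteration 1: beta = 0.0, y = -0.9217 + 0.0*(-0.9217 + 0.9217) = -0.9217
  grad(y) = -9.217, v = y - alpha*grad = -0.5512
  prox(v) = soft_thresh(-0.5512, 0.0756) = -0.4756
Iteration 2: beta = 0.3333, y = -0.4756 + 0.3333*(-0.4756 + 0.9217) = -0.3269
  grad(y) = -3.269, v = y - alpha*grad = -0.1955
  prox(v) = soft_thresh(-0.1955, 0.0756) = -0.1199
Iteration 3: beta = 0.5, y = -0.1199 + 0.5*(-0.1199 + 0.4756) = 0.0579
  grad(y) = 0.5793, v = y - alpha*grad = 0.0346
  prox(v) = soft_thresh(0.0346, 0.0756) = 0.0
f(x_3) = 5*0.0^2 + 0*0.0 + 1.88*|0.0| = 0.0


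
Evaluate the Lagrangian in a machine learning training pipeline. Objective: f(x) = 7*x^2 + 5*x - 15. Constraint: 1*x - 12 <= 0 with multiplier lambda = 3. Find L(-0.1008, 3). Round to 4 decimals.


Step 1: Evaluate f(x).
f(-0.1008) = 7*(-0.1008)^2 + 5*(-0.1008) - 15 = -15.4329
Step 2: Evaluate g(x).
g(-0.1008) = 1*-0.1008 - 12 = -12.1008
Step 3: Compute Lagrangian.
L = -15.4329 + 3*-12.1008 = -51.7353


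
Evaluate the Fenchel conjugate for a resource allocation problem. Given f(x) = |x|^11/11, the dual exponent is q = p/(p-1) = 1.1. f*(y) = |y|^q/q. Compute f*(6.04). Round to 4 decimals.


The conjugate exponent q satisfies 1/p + 1/q = 1.
p = 11, so q = 11/(11 - 1) = 1.1
|y|^q = 6.04^1.1 = 7.23
f*(6.04) = 7.23 / 1.1 = 6.5728


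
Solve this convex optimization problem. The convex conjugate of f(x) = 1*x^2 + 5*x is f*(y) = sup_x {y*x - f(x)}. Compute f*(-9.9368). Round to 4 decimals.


f*(y) = sup_x {y*x - a*x^2 - b*x} = sup_x {(y-b)*x - a*x^2}
FOC: (y - b) - 2a*x = 0 => x* = (y - b)/(2a)
x* = (-9.9368 - 5)/(2*1) = -7.4684
f*(-9.9368) = (y-b)^2/(4a) = (-9.9368 - 5)^2/(4*1)
= 223.108/4 = 55.777


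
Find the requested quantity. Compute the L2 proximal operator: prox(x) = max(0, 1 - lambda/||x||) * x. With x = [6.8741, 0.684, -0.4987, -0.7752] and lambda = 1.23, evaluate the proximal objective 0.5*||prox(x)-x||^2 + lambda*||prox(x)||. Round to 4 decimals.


Step 1: Compute ||x||.
||x|| = 6.9693
Step 2: Compute scaling factor.
scale = max(0, 1 - 1.23/6.9693) = 0.8235
Step 3: prox(x) = [5.6609, 0.5633, -0.4107, -0.6384]
||prox(x)|| = 5.7393
Step 4: Proximal objective.
0.5*||prox-x||^2 = 0.7565
lambda*||prox|| = 7.0593
Total = 7.8158


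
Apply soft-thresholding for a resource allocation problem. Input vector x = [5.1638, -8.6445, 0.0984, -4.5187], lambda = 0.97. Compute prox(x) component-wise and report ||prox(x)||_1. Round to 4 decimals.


Soft-thresholding with lambda = 0.97:
prox(5.1638) = sign(5.1638)*max(|5.1638| - 0.97, 0) = 4.1938
prox(-8.6445) = sign(-8.6445)*max(|-8.6445| - 0.97, 0) = -7.6745
prox(0.0984) = sign(0.0984)*max(|0.0984| - 0.97, 0) = 0.0
prox(-4.5187) = sign(-4.5187)*max(|-4.5187| - 0.97, 0) = -3.5487
prox(x) = [4.1938, -7.6745, 0.0, -3.5487]
||prox(x)||_1 = 4.1938 + 7.6745 + 0.0 + 3.5487 = 15.417
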